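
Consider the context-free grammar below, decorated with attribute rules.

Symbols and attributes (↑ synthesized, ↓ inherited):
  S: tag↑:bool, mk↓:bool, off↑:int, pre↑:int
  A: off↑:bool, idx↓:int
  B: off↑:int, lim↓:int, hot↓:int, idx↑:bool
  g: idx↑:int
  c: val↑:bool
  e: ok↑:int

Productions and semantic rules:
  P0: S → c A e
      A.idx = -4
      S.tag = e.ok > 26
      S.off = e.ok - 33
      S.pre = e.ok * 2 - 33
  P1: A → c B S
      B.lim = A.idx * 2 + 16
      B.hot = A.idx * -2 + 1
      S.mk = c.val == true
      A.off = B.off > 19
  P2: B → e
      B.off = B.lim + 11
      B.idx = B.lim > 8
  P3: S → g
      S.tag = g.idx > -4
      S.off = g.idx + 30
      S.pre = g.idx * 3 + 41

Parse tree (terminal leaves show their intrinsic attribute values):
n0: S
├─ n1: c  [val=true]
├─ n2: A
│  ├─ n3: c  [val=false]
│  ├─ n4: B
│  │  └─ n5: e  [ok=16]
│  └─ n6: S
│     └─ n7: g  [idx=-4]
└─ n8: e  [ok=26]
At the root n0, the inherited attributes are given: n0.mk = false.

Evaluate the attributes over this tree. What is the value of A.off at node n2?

false

1. n0.mk = false  [given at root]
2. n1.val = true  [terminal]
3. n2.idx = -4  [-4]
4. n3.val = false  [terminal]
5. n4.lim = 8  [A.idx * 2 + 16]
6. n4.hot = 9  [A.idx * -2 + 1]
7. n5.ok = 16  [terminal]
8. n4.off = 19  [B.lim + 11]
9. n4.idx = false  [B.lim > 8]
10. n6.mk = false  [c.val == true]
11. n7.idx = -4  [terminal]
12. n6.tag = false  [g.idx > -4]
13. n6.off = 26  [g.idx + 30]
14. n6.pre = 29  [g.idx * 3 + 41]
15. n2.off = false  [B.off > 19]
16. n8.ok = 26  [terminal]
17. n0.tag = false  [e.ok > 26]
18. n0.off = -7  [e.ok - 33]
19. n0.pre = 19  [e.ok * 2 - 33]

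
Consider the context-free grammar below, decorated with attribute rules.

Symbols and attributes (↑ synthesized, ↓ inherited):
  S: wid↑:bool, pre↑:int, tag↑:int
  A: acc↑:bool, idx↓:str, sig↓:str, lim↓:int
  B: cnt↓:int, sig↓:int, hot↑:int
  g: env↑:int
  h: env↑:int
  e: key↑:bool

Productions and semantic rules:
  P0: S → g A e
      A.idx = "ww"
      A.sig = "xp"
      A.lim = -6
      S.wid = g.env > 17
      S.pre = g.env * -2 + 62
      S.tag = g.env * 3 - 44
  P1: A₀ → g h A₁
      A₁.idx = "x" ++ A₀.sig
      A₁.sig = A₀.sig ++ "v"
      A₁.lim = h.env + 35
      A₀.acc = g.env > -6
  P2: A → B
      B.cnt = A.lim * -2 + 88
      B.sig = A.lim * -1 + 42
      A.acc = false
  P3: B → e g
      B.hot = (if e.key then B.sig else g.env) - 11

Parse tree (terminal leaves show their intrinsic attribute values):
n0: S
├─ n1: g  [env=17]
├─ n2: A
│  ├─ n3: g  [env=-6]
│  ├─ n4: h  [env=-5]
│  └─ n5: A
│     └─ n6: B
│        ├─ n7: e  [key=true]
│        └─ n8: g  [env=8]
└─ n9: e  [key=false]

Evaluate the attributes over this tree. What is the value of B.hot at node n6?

1. n1.env = 17  [terminal]
2. n2.idx = "ww"  ["ww"]
3. n2.sig = "xp"  ["xp"]
4. n2.lim = -6  [-6]
5. n3.env = -6  [terminal]
6. n4.env = -5  [terminal]
7. n5.idx = "xxp"  ["x" ++ A₀.sig]
8. n5.sig = "xpv"  [A₀.sig ++ "v"]
9. n5.lim = 30  [h.env + 35]
10. n6.cnt = 28  [A.lim * -2 + 88]
11. n6.sig = 12  [A.lim * -1 + 42]
12. n7.key = true  [terminal]
13. n8.env = 8  [terminal]
14. n6.hot = 1  [(if e.key then B.sig else g.env) - 11]
15. n5.acc = false  [false]
16. n2.acc = false  [g.env > -6]
17. n9.key = false  [terminal]
18. n0.wid = false  [g.env > 17]
19. n0.pre = 28  [g.env * -2 + 62]
20. n0.tag = 7  [g.env * 3 - 44]

1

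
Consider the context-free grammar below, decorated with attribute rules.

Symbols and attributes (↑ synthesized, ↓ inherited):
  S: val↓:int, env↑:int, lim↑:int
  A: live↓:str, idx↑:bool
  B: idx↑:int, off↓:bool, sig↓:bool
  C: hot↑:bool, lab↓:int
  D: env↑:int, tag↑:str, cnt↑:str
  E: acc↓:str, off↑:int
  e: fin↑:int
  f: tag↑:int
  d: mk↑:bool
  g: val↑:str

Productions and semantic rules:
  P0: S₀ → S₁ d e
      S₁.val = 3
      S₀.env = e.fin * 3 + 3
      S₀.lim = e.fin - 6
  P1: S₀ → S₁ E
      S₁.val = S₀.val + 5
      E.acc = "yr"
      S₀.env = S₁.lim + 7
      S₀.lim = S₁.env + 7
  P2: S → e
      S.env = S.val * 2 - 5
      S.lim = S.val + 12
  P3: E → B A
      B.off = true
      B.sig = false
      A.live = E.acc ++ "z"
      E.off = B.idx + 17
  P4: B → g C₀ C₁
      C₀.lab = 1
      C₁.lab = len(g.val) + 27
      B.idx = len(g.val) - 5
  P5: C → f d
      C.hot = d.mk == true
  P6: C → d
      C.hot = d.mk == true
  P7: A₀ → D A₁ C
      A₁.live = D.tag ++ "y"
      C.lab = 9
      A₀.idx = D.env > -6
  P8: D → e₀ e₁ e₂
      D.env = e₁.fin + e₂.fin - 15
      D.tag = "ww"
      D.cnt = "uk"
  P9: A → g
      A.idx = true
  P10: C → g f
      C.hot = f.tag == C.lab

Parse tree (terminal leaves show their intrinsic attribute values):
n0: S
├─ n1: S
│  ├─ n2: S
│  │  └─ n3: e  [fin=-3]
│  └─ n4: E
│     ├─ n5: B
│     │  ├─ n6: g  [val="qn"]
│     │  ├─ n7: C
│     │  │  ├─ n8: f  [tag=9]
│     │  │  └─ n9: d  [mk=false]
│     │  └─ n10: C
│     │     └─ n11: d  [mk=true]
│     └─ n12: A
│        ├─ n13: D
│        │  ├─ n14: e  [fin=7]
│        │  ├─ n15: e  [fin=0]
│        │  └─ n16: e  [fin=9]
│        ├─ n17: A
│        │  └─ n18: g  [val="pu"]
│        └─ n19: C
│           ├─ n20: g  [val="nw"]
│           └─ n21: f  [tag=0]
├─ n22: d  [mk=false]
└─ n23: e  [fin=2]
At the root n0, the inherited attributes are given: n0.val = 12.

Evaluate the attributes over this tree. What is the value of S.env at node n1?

27

1. n0.val = 12  [given at root]
2. n1.val = 3  [3]
3. n2.val = 8  [S₀.val + 5]
4. n3.fin = -3  [terminal]
5. n2.env = 11  [S.val * 2 - 5]
6. n2.lim = 20  [S.val + 12]
7. n4.acc = "yr"  ["yr"]
8. n5.off = true  [true]
9. n5.sig = false  [false]
10. n6.val = "qn"  [terminal]
11. n7.lab = 1  [1]
12. n8.tag = 9  [terminal]
13. n9.mk = false  [terminal]
14. n7.hot = false  [d.mk == true]
15. n10.lab = 29  [len(g.val) + 27]
16. n11.mk = true  [terminal]
17. n10.hot = true  [d.mk == true]
18. n5.idx = -3  [len(g.val) - 5]
19. n12.live = "yrz"  [E.acc ++ "z"]
20. n14.fin = 7  [terminal]
21. n15.fin = 0  [terminal]
22. n16.fin = 9  [terminal]
23. n13.env = -6  [e₁.fin + e₂.fin - 15]
24. n13.tag = "ww"  ["ww"]
25. n13.cnt = "uk"  ["uk"]
26. n17.live = "wwy"  [D.tag ++ "y"]
27. n18.val = "pu"  [terminal]
28. n17.idx = true  [true]
29. n19.lab = 9  [9]
30. n20.val = "nw"  [terminal]
31. n21.tag = 0  [terminal]
32. n19.hot = false  [f.tag == C.lab]
33. n12.idx = false  [D.env > -6]
34. n4.off = 14  [B.idx + 17]
35. n1.env = 27  [S₁.lim + 7]
36. n1.lim = 18  [S₁.env + 7]
37. n22.mk = false  [terminal]
38. n23.fin = 2  [terminal]
39. n0.env = 9  [e.fin * 3 + 3]
40. n0.lim = -4  [e.fin - 6]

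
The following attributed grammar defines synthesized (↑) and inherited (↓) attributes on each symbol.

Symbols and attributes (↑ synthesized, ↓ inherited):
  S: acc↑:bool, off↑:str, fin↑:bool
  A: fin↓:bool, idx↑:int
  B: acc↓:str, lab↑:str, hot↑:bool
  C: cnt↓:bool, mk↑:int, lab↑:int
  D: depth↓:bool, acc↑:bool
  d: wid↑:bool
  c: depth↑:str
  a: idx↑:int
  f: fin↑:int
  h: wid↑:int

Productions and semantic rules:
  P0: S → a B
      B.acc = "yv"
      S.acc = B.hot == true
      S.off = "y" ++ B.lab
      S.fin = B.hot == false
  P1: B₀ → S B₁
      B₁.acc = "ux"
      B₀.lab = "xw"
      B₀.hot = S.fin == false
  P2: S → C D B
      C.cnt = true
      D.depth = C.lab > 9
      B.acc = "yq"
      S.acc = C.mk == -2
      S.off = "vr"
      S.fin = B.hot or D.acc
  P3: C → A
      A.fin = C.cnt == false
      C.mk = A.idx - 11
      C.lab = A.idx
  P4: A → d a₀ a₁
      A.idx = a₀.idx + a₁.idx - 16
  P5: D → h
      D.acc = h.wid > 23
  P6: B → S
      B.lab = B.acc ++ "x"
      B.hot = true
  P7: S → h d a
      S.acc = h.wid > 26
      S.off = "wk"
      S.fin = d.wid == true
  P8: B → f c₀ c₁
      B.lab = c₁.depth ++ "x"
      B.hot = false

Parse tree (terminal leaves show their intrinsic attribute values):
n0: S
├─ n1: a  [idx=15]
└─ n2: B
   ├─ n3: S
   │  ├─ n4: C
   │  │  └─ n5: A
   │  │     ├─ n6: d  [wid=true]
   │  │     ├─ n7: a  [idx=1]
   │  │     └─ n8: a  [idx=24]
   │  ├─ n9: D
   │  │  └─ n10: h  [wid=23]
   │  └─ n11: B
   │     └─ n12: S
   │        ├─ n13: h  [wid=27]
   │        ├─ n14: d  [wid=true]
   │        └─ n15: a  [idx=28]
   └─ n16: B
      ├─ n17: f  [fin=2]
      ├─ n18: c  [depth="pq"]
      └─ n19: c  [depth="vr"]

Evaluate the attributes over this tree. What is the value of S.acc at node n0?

false

1. n1.idx = 15  [terminal]
2. n2.acc = "yv"  ["yv"]
3. n4.cnt = true  [true]
4. n5.fin = false  [C.cnt == false]
5. n6.wid = true  [terminal]
6. n7.idx = 1  [terminal]
7. n8.idx = 24  [terminal]
8. n5.idx = 9  [a₀.idx + a₁.idx - 16]
9. n4.mk = -2  [A.idx - 11]
10. n4.lab = 9  [A.idx]
11. n9.depth = false  [C.lab > 9]
12. n10.wid = 23  [terminal]
13. n9.acc = false  [h.wid > 23]
14. n11.acc = "yq"  ["yq"]
15. n13.wid = 27  [terminal]
16. n14.wid = true  [terminal]
17. n15.idx = 28  [terminal]
18. n12.acc = true  [h.wid > 26]
19. n12.off = "wk"  ["wk"]
20. n12.fin = true  [d.wid == true]
21. n11.lab = "yqx"  [B.acc ++ "x"]
22. n11.hot = true  [true]
23. n3.acc = true  [C.mk == -2]
24. n3.off = "vr"  ["vr"]
25. n3.fin = true  [B.hot or D.acc]
26. n16.acc = "ux"  ["ux"]
27. n17.fin = 2  [terminal]
28. n18.depth = "pq"  [terminal]
29. n19.depth = "vr"  [terminal]
30. n16.lab = "vrx"  [c₁.depth ++ "x"]
31. n16.hot = false  [false]
32. n2.lab = "xw"  ["xw"]
33. n2.hot = false  [S.fin == false]
34. n0.acc = false  [B.hot == true]
35. n0.off = "yxw"  ["y" ++ B.lab]
36. n0.fin = true  [B.hot == false]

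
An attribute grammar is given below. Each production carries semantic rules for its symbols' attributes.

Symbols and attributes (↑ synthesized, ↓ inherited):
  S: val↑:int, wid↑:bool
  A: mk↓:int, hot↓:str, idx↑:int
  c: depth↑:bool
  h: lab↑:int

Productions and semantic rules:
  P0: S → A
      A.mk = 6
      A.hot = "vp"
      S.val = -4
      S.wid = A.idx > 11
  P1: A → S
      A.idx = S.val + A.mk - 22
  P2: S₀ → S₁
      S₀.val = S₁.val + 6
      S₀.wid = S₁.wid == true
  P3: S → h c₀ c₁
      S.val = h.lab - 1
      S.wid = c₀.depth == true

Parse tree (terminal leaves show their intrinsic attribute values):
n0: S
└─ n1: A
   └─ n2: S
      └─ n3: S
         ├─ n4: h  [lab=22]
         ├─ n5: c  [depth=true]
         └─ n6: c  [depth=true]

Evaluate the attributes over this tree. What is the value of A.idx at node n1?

11

1. n1.mk = 6  [6]
2. n1.hot = "vp"  ["vp"]
3. n4.lab = 22  [terminal]
4. n5.depth = true  [terminal]
5. n6.depth = true  [terminal]
6. n3.val = 21  [h.lab - 1]
7. n3.wid = true  [c₀.depth == true]
8. n2.val = 27  [S₁.val + 6]
9. n2.wid = true  [S₁.wid == true]
10. n1.idx = 11  [S.val + A.mk - 22]
11. n0.val = -4  [-4]
12. n0.wid = false  [A.idx > 11]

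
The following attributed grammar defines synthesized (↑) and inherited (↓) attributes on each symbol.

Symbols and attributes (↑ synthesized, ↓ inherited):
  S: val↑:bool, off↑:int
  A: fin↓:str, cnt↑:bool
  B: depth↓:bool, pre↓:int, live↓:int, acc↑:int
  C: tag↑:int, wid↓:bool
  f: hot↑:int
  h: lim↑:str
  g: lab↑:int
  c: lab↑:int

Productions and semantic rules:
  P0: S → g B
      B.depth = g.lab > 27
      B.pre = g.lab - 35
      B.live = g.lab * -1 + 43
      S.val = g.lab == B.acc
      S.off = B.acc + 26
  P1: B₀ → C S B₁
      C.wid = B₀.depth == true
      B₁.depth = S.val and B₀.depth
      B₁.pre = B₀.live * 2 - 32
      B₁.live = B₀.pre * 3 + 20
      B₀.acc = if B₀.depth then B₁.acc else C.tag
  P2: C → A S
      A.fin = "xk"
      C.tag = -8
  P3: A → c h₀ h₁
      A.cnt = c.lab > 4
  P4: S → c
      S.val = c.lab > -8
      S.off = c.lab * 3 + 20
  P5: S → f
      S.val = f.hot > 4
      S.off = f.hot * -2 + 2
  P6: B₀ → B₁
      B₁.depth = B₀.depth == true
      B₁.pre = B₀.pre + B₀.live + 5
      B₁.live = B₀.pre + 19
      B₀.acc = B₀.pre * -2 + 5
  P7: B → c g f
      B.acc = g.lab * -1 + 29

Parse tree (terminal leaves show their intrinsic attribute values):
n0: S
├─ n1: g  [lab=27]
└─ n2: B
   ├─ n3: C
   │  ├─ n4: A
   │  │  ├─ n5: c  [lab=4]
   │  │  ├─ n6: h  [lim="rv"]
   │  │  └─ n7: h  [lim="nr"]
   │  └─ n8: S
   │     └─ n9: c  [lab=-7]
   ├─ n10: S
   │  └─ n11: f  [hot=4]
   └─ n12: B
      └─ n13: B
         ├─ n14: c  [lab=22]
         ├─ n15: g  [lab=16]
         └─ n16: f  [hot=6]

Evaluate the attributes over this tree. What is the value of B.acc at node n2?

-8

1. n1.lab = 27  [terminal]
2. n2.depth = false  [g.lab > 27]
3. n2.pre = -8  [g.lab - 35]
4. n2.live = 16  [g.lab * -1 + 43]
5. n3.wid = false  [B₀.depth == true]
6. n4.fin = "xk"  ["xk"]
7. n5.lab = 4  [terminal]
8. n6.lim = "rv"  [terminal]
9. n7.lim = "nr"  [terminal]
10. n4.cnt = false  [c.lab > 4]
11. n9.lab = -7  [terminal]
12. n8.val = true  [c.lab > -8]
13. n8.off = -1  [c.lab * 3 + 20]
14. n3.tag = -8  [-8]
15. n11.hot = 4  [terminal]
16. n10.val = false  [f.hot > 4]
17. n10.off = -6  [f.hot * -2 + 2]
18. n12.depth = false  [S.val and B₀.depth]
19. n12.pre = 0  [B₀.live * 2 - 32]
20. n12.live = -4  [B₀.pre * 3 + 20]
21. n13.depth = false  [B₀.depth == true]
22. n13.pre = 1  [B₀.pre + B₀.live + 5]
23. n13.live = 19  [B₀.pre + 19]
24. n14.lab = 22  [terminal]
25. n15.lab = 16  [terminal]
26. n16.hot = 6  [terminal]
27. n13.acc = 13  [g.lab * -1 + 29]
28. n12.acc = 5  [B₀.pre * -2 + 5]
29. n2.acc = -8  [if B₀.depth then B₁.acc else C.tag]
30. n0.val = false  [g.lab == B.acc]
31. n0.off = 18  [B.acc + 26]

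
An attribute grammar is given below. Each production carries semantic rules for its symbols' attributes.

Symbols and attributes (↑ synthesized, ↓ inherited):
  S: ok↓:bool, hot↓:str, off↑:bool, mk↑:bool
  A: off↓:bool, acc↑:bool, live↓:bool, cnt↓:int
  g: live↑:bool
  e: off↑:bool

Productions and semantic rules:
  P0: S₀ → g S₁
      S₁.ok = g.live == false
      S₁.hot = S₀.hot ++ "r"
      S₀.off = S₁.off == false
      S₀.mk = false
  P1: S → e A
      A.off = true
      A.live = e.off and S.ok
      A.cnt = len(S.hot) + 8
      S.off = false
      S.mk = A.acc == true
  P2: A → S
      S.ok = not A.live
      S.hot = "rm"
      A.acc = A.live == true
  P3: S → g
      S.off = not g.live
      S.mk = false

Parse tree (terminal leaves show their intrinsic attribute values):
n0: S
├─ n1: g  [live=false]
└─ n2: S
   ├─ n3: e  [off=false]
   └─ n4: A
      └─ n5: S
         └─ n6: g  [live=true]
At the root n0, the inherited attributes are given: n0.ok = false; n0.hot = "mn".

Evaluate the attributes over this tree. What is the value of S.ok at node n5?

1. n0.ok = false  [given at root]
2. n0.hot = "mn"  [given at root]
3. n1.live = false  [terminal]
4. n2.ok = true  [g.live == false]
5. n2.hot = "mnr"  [S₀.hot ++ "r"]
6. n3.off = false  [terminal]
7. n4.off = true  [true]
8. n4.live = false  [e.off and S.ok]
9. n4.cnt = 11  [len(S.hot) + 8]
10. n5.ok = true  [not A.live]
11. n5.hot = "rm"  ["rm"]
12. n6.live = true  [terminal]
13. n5.off = false  [not g.live]
14. n5.mk = false  [false]
15. n4.acc = false  [A.live == true]
16. n2.off = false  [false]
17. n2.mk = false  [A.acc == true]
18. n0.off = true  [S₁.off == false]
19. n0.mk = false  [false]

true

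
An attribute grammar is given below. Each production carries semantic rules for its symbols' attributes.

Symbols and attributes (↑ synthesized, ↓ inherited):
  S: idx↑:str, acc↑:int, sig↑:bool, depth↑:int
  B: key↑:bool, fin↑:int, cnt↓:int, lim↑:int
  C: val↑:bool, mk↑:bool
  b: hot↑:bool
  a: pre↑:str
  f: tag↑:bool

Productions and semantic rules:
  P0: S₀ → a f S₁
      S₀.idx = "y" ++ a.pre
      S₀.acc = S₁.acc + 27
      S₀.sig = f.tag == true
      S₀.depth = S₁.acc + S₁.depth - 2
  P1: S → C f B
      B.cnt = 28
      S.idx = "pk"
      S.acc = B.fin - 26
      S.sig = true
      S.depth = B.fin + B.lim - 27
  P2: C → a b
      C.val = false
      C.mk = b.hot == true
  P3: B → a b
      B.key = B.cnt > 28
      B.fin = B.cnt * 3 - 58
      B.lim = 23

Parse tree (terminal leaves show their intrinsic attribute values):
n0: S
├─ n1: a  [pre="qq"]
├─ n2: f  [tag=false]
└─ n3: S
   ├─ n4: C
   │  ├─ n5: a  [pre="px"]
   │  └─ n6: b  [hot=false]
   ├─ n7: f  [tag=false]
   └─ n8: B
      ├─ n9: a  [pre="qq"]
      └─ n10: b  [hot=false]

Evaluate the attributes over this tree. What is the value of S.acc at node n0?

27

1. n1.pre = "qq"  [terminal]
2. n2.tag = false  [terminal]
3. n5.pre = "px"  [terminal]
4. n6.hot = false  [terminal]
5. n4.val = false  [false]
6. n4.mk = false  [b.hot == true]
7. n7.tag = false  [terminal]
8. n8.cnt = 28  [28]
9. n9.pre = "qq"  [terminal]
10. n10.hot = false  [terminal]
11. n8.key = false  [B.cnt > 28]
12. n8.fin = 26  [B.cnt * 3 - 58]
13. n8.lim = 23  [23]
14. n3.idx = "pk"  ["pk"]
15. n3.acc = 0  [B.fin - 26]
16. n3.sig = true  [true]
17. n3.depth = 22  [B.fin + B.lim - 27]
18. n0.idx = "yqq"  ["y" ++ a.pre]
19. n0.acc = 27  [S₁.acc + 27]
20. n0.sig = false  [f.tag == true]
21. n0.depth = 20  [S₁.acc + S₁.depth - 2]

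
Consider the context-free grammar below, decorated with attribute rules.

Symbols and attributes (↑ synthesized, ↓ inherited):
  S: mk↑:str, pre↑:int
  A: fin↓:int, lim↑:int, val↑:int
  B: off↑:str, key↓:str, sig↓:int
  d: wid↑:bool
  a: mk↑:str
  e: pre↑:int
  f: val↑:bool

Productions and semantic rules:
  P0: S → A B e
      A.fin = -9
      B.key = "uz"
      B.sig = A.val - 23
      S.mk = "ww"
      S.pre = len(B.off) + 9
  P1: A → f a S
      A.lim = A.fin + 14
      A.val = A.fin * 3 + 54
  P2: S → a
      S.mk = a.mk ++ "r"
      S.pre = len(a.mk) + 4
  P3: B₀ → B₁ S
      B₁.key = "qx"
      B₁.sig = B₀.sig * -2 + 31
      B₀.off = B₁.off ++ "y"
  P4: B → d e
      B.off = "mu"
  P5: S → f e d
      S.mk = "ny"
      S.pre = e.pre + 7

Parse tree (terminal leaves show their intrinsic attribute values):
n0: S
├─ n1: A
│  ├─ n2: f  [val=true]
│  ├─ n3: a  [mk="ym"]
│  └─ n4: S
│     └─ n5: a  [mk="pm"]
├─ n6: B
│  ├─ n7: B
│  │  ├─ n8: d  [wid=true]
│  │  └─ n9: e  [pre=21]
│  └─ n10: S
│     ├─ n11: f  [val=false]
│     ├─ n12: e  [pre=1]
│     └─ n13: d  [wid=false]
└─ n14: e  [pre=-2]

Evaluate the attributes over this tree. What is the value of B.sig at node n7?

1. n1.fin = -9  [-9]
2. n2.val = true  [terminal]
3. n3.mk = "ym"  [terminal]
4. n5.mk = "pm"  [terminal]
5. n4.mk = "pmr"  [a.mk ++ "r"]
6. n4.pre = 6  [len(a.mk) + 4]
7. n1.lim = 5  [A.fin + 14]
8. n1.val = 27  [A.fin * 3 + 54]
9. n6.key = "uz"  ["uz"]
10. n6.sig = 4  [A.val - 23]
11. n7.key = "qx"  ["qx"]
12. n7.sig = 23  [B₀.sig * -2 + 31]
13. n8.wid = true  [terminal]
14. n9.pre = 21  [terminal]
15. n7.off = "mu"  ["mu"]
16. n11.val = false  [terminal]
17. n12.pre = 1  [terminal]
18. n13.wid = false  [terminal]
19. n10.mk = "ny"  ["ny"]
20. n10.pre = 8  [e.pre + 7]
21. n6.off = "muy"  [B₁.off ++ "y"]
22. n14.pre = -2  [terminal]
23. n0.mk = "ww"  ["ww"]
24. n0.pre = 12  [len(B.off) + 9]

23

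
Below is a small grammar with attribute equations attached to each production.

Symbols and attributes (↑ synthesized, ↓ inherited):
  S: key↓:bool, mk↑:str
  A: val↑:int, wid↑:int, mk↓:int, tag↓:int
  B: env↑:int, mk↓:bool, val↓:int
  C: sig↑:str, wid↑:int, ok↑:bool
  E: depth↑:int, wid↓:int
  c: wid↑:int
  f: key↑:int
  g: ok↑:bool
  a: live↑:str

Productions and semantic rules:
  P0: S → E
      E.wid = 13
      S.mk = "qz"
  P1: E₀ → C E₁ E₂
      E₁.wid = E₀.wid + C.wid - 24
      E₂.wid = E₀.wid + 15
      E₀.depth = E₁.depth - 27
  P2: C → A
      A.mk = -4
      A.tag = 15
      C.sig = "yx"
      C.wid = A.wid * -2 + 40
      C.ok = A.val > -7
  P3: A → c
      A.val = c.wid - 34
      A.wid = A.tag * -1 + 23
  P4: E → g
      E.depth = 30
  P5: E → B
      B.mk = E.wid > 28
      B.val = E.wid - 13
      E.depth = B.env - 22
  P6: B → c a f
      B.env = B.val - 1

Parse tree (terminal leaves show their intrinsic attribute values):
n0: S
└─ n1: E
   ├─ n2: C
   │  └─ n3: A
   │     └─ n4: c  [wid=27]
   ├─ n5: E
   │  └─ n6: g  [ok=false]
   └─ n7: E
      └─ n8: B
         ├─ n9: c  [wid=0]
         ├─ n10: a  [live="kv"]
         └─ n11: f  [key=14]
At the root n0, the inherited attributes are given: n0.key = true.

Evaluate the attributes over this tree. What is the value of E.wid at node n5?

1. n0.key = true  [given at root]
2. n1.wid = 13  [13]
3. n3.mk = -4  [-4]
4. n3.tag = 15  [15]
5. n4.wid = 27  [terminal]
6. n3.val = -7  [c.wid - 34]
7. n3.wid = 8  [A.tag * -1 + 23]
8. n2.sig = "yx"  ["yx"]
9. n2.wid = 24  [A.wid * -2 + 40]
10. n2.ok = false  [A.val > -7]
11. n5.wid = 13  [E₀.wid + C.wid - 24]
12. n6.ok = false  [terminal]
13. n5.depth = 30  [30]
14. n7.wid = 28  [E₀.wid + 15]
15. n8.mk = false  [E.wid > 28]
16. n8.val = 15  [E.wid - 13]
17. n9.wid = 0  [terminal]
18. n10.live = "kv"  [terminal]
19. n11.key = 14  [terminal]
20. n8.env = 14  [B.val - 1]
21. n7.depth = -8  [B.env - 22]
22. n1.depth = 3  [E₁.depth - 27]
23. n0.mk = "qz"  ["qz"]

13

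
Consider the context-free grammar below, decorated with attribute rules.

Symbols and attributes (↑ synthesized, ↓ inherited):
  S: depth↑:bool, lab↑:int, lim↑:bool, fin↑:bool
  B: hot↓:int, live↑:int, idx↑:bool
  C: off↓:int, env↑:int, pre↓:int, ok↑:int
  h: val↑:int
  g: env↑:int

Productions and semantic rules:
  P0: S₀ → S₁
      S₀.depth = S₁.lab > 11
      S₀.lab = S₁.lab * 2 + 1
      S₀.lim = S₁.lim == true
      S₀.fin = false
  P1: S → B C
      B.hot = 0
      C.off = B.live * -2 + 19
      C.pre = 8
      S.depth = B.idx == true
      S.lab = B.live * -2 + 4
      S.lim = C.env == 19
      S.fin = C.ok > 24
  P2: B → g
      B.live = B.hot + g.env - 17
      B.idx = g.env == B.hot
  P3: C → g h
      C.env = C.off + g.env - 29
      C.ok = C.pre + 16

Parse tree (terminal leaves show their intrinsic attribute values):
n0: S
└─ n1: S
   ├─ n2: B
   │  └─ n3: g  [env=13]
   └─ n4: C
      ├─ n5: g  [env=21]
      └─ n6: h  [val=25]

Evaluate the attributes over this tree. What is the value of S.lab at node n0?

1. n2.hot = 0  [0]
2. n3.env = 13  [terminal]
3. n2.live = -4  [B.hot + g.env - 17]
4. n2.idx = false  [g.env == B.hot]
5. n4.off = 27  [B.live * -2 + 19]
6. n4.pre = 8  [8]
7. n5.env = 21  [terminal]
8. n6.val = 25  [terminal]
9. n4.env = 19  [C.off + g.env - 29]
10. n4.ok = 24  [C.pre + 16]
11. n1.depth = false  [B.idx == true]
12. n1.lab = 12  [B.live * -2 + 4]
13. n1.lim = true  [C.env == 19]
14. n1.fin = false  [C.ok > 24]
15. n0.depth = true  [S₁.lab > 11]
16. n0.lab = 25  [S₁.lab * 2 + 1]
17. n0.lim = true  [S₁.lim == true]
18. n0.fin = false  [false]

25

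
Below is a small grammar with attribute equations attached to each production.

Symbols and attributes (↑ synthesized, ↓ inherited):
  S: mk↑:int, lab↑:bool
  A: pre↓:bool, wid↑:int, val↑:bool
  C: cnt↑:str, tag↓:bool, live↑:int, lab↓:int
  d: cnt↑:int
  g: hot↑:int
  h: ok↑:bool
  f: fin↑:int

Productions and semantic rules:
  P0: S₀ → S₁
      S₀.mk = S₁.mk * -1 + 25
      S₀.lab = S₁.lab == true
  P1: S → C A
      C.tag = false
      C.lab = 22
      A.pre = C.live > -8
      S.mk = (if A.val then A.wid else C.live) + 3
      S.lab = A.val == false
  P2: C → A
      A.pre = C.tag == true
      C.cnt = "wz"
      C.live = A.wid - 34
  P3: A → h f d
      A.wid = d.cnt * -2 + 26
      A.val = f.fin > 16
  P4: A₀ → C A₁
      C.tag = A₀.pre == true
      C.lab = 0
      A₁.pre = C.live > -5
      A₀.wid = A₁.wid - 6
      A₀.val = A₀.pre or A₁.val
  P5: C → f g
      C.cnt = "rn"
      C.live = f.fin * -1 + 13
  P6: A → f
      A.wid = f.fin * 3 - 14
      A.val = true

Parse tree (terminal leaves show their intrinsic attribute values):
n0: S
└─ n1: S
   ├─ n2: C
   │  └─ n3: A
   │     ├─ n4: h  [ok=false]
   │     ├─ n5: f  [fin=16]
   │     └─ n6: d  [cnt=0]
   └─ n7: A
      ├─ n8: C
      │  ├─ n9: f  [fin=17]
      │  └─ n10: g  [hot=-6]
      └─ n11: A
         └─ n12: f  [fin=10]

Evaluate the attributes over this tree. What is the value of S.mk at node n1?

13

1. n2.tag = false  [false]
2. n2.lab = 22  [22]
3. n3.pre = false  [C.tag == true]
4. n4.ok = false  [terminal]
5. n5.fin = 16  [terminal]
6. n6.cnt = 0  [terminal]
7. n3.wid = 26  [d.cnt * -2 + 26]
8. n3.val = false  [f.fin > 16]
9. n2.cnt = "wz"  ["wz"]
10. n2.live = -8  [A.wid - 34]
11. n7.pre = false  [C.live > -8]
12. n8.tag = false  [A₀.pre == true]
13. n8.lab = 0  [0]
14. n9.fin = 17  [terminal]
15. n10.hot = -6  [terminal]
16. n8.cnt = "rn"  ["rn"]
17. n8.live = -4  [f.fin * -1 + 13]
18. n11.pre = true  [C.live > -5]
19. n12.fin = 10  [terminal]
20. n11.wid = 16  [f.fin * 3 - 14]
21. n11.val = true  [true]
22. n7.wid = 10  [A₁.wid - 6]
23. n7.val = true  [A₀.pre or A₁.val]
24. n1.mk = 13  [(if A.val then A.wid else C.live) + 3]
25. n1.lab = false  [A.val == false]
26. n0.mk = 12  [S₁.mk * -1 + 25]
27. n0.lab = false  [S₁.lab == true]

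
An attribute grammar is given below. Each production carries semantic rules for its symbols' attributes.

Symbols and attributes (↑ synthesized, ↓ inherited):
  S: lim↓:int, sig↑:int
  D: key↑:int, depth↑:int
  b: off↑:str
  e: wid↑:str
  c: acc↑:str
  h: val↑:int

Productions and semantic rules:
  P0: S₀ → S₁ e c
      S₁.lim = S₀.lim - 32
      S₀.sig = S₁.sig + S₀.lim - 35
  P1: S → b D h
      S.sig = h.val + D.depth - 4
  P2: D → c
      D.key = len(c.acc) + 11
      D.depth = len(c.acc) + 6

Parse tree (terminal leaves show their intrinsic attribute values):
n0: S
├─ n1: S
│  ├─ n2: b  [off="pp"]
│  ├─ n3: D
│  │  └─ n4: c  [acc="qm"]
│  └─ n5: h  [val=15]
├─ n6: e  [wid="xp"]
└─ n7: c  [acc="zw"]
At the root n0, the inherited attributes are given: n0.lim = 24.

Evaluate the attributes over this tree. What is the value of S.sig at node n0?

8

1. n0.lim = 24  [given at root]
2. n1.lim = -8  [S₀.lim - 32]
3. n2.off = "pp"  [terminal]
4. n4.acc = "qm"  [terminal]
5. n3.key = 13  [len(c.acc) + 11]
6. n3.depth = 8  [len(c.acc) + 6]
7. n5.val = 15  [terminal]
8. n1.sig = 19  [h.val + D.depth - 4]
9. n6.wid = "xp"  [terminal]
10. n7.acc = "zw"  [terminal]
11. n0.sig = 8  [S₁.sig + S₀.lim - 35]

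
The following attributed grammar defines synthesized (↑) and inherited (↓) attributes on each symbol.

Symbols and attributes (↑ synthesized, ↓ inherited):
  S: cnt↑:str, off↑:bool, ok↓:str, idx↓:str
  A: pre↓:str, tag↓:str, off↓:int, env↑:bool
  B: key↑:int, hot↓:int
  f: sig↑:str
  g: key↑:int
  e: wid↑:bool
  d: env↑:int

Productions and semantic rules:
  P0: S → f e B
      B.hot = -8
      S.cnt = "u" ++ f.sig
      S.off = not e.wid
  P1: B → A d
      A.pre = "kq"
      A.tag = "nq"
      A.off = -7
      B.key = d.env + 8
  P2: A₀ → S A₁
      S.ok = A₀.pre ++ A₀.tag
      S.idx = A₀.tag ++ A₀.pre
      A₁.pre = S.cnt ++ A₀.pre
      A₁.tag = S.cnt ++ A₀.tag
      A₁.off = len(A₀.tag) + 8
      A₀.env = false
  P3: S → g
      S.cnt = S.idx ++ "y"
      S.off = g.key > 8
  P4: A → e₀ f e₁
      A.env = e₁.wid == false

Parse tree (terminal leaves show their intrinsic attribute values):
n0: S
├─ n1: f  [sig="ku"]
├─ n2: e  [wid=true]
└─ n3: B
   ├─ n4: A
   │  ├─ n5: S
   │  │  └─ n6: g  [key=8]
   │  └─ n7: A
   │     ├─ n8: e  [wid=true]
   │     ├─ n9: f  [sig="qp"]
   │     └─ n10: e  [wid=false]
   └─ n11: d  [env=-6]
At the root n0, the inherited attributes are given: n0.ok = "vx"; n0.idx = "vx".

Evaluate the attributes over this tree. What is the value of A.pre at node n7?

1. n0.ok = "vx"  [given at root]
2. n0.idx = "vx"  [given at root]
3. n1.sig = "ku"  [terminal]
4. n2.wid = true  [terminal]
5. n3.hot = -8  [-8]
6. n4.pre = "kq"  ["kq"]
7. n4.tag = "nq"  ["nq"]
8. n4.off = -7  [-7]
9. n5.ok = "kqnq"  [A₀.pre ++ A₀.tag]
10. n5.idx = "nqkq"  [A₀.tag ++ A₀.pre]
11. n6.key = 8  [terminal]
12. n5.cnt = "nqkqy"  [S.idx ++ "y"]
13. n5.off = false  [g.key > 8]
14. n7.pre = "nqkqykq"  [S.cnt ++ A₀.pre]
15. n7.tag = "nqkqynq"  [S.cnt ++ A₀.tag]
16. n7.off = 10  [len(A₀.tag) + 8]
17. n8.wid = true  [terminal]
18. n9.sig = "qp"  [terminal]
19. n10.wid = false  [terminal]
20. n7.env = true  [e₁.wid == false]
21. n4.env = false  [false]
22. n11.env = -6  [terminal]
23. n3.key = 2  [d.env + 8]
24. n0.cnt = "uku"  ["u" ++ f.sig]
25. n0.off = false  [not e.wid]

"nqkqykq"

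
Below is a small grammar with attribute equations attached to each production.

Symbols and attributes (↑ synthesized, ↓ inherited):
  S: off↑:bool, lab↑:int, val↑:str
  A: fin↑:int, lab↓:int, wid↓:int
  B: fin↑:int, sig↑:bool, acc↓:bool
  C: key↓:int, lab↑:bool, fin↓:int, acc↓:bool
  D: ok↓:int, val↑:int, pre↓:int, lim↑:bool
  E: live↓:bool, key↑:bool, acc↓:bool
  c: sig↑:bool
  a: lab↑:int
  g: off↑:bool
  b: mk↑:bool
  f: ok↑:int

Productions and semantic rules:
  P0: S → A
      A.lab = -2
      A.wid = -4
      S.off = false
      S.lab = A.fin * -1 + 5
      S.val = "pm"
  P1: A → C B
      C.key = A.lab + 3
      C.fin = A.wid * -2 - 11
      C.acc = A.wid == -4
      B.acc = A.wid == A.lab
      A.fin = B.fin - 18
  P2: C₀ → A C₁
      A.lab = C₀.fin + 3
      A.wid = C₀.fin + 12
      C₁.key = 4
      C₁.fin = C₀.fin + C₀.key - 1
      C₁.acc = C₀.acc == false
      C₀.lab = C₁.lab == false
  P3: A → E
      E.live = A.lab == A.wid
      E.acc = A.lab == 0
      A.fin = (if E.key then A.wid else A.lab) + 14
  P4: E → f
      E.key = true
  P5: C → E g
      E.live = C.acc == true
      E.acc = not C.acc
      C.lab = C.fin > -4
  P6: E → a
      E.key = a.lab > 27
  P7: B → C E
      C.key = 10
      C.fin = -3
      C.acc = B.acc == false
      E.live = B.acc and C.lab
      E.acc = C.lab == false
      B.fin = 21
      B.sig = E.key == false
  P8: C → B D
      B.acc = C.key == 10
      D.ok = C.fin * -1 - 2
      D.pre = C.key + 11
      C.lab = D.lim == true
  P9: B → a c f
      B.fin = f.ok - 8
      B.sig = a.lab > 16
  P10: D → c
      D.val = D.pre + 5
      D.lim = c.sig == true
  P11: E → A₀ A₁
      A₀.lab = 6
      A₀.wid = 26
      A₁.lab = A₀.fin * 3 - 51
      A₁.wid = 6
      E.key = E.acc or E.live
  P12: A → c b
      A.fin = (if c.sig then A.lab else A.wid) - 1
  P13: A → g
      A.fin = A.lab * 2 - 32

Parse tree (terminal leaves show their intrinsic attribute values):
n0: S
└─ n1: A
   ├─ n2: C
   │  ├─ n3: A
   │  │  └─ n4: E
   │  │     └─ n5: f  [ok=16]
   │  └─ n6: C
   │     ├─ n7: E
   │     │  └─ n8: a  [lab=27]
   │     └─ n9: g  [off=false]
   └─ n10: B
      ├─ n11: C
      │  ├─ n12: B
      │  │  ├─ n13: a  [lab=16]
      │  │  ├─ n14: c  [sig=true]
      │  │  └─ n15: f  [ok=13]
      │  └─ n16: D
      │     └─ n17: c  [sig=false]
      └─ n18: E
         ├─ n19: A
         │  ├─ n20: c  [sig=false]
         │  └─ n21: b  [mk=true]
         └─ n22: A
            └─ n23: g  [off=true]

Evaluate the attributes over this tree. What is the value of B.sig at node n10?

false

1. n1.lab = -2  [-2]
2. n1.wid = -4  [-4]
3. n2.key = 1  [A.lab + 3]
4. n2.fin = -3  [A.wid * -2 - 11]
5. n2.acc = true  [A.wid == -4]
6. n3.lab = 0  [C₀.fin + 3]
7. n3.wid = 9  [C₀.fin + 12]
8. n4.live = false  [A.lab == A.wid]
9. n4.acc = true  [A.lab == 0]
10. n5.ok = 16  [terminal]
11. n4.key = true  [true]
12. n3.fin = 23  [(if E.key then A.wid else A.lab) + 14]
13. n6.key = 4  [4]
14. n6.fin = -3  [C₀.fin + C₀.key - 1]
15. n6.acc = false  [C₀.acc == false]
16. n7.live = false  [C.acc == true]
17. n7.acc = true  [not C.acc]
18. n8.lab = 27  [terminal]
19. n7.key = false  [a.lab > 27]
20. n9.off = false  [terminal]
21. n6.lab = true  [C.fin > -4]
22. n2.lab = false  [C₁.lab == false]
23. n10.acc = false  [A.wid == A.lab]
24. n11.key = 10  [10]
25. n11.fin = -3  [-3]
26. n11.acc = true  [B.acc == false]
27. n12.acc = true  [C.key == 10]
28. n13.lab = 16  [terminal]
29. n14.sig = true  [terminal]
30. n15.ok = 13  [terminal]
31. n12.fin = 5  [f.ok - 8]
32. n12.sig = false  [a.lab > 16]
33. n16.ok = 1  [C.fin * -1 - 2]
34. n16.pre = 21  [C.key + 11]
35. n17.sig = false  [terminal]
36. n16.val = 26  [D.pre + 5]
37. n16.lim = false  [c.sig == true]
38. n11.lab = false  [D.lim == true]
39. n18.live = false  [B.acc and C.lab]
40. n18.acc = true  [C.lab == false]
41. n19.lab = 6  [6]
42. n19.wid = 26  [26]
43. n20.sig = false  [terminal]
44. n21.mk = true  [terminal]
45. n19.fin = 25  [(if c.sig then A.lab else A.wid) - 1]
46. n22.lab = 24  [A₀.fin * 3 - 51]
47. n22.wid = 6  [6]
48. n23.off = true  [terminal]
49. n22.fin = 16  [A.lab * 2 - 32]
50. n18.key = true  [E.acc or E.live]
51. n10.fin = 21  [21]
52. n10.sig = false  [E.key == false]
53. n1.fin = 3  [B.fin - 18]
54. n0.off = false  [false]
55. n0.lab = 2  [A.fin * -1 + 5]
56. n0.val = "pm"  ["pm"]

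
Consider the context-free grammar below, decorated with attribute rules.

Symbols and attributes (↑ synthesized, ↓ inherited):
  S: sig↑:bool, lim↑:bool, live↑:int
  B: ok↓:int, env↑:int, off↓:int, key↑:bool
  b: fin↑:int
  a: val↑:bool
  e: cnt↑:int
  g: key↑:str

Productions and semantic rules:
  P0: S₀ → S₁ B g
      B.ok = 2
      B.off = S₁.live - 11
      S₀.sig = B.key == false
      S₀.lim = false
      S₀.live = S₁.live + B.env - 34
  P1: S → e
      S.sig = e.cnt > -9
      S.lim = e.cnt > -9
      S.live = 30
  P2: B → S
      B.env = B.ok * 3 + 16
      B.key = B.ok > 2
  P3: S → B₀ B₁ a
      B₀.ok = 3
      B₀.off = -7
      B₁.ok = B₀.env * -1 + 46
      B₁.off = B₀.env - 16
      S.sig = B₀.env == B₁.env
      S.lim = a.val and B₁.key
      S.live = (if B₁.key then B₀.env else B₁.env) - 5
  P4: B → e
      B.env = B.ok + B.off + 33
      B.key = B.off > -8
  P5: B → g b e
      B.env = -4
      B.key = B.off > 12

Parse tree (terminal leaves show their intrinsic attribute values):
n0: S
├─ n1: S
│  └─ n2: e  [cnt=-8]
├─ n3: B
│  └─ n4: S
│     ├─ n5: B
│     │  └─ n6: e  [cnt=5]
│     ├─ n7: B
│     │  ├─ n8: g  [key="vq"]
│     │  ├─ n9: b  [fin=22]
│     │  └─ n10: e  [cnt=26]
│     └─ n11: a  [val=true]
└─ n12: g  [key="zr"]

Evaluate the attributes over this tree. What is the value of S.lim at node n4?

true

1. n2.cnt = -8  [terminal]
2. n1.sig = true  [e.cnt > -9]
3. n1.lim = true  [e.cnt > -9]
4. n1.live = 30  [30]
5. n3.ok = 2  [2]
6. n3.off = 19  [S₁.live - 11]
7. n5.ok = 3  [3]
8. n5.off = -7  [-7]
9. n6.cnt = 5  [terminal]
10. n5.env = 29  [B.ok + B.off + 33]
11. n5.key = true  [B.off > -8]
12. n7.ok = 17  [B₀.env * -1 + 46]
13. n7.off = 13  [B₀.env - 16]
14. n8.key = "vq"  [terminal]
15. n9.fin = 22  [terminal]
16. n10.cnt = 26  [terminal]
17. n7.env = -4  [-4]
18. n7.key = true  [B.off > 12]
19. n11.val = true  [terminal]
20. n4.sig = false  [B₀.env == B₁.env]
21. n4.lim = true  [a.val and B₁.key]
22. n4.live = 24  [(if B₁.key then B₀.env else B₁.env) - 5]
23. n3.env = 22  [B.ok * 3 + 16]
24. n3.key = false  [B.ok > 2]
25. n12.key = "zr"  [terminal]
26. n0.sig = true  [B.key == false]
27. n0.lim = false  [false]
28. n0.live = 18  [S₁.live + B.env - 34]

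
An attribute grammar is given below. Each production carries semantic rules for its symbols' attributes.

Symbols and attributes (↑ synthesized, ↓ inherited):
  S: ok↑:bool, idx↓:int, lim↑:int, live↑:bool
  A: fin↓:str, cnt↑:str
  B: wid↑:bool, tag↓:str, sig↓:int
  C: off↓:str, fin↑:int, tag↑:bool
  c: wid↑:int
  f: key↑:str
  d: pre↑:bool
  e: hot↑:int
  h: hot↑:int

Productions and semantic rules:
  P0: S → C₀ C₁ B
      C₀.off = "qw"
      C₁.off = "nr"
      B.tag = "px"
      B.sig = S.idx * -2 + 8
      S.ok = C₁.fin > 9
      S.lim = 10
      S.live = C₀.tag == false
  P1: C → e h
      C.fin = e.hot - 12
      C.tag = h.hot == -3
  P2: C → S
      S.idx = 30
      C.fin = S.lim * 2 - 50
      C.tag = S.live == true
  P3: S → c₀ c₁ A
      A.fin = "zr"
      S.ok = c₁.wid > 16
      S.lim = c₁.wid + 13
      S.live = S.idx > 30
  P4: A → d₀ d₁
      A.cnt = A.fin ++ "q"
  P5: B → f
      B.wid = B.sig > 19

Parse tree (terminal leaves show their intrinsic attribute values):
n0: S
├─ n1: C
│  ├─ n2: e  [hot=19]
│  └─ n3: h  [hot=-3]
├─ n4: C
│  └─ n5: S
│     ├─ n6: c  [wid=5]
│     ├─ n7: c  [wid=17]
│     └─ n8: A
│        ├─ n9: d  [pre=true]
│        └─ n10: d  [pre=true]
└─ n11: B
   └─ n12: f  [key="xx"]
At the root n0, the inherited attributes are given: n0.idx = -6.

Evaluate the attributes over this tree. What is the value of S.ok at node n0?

true

1. n0.idx = -6  [given at root]
2. n1.off = "qw"  ["qw"]
3. n2.hot = 19  [terminal]
4. n3.hot = -3  [terminal]
5. n1.fin = 7  [e.hot - 12]
6. n1.tag = true  [h.hot == -3]
7. n4.off = "nr"  ["nr"]
8. n5.idx = 30  [30]
9. n6.wid = 5  [terminal]
10. n7.wid = 17  [terminal]
11. n8.fin = "zr"  ["zr"]
12. n9.pre = true  [terminal]
13. n10.pre = true  [terminal]
14. n8.cnt = "zrq"  [A.fin ++ "q"]
15. n5.ok = true  [c₁.wid > 16]
16. n5.lim = 30  [c₁.wid + 13]
17. n5.live = false  [S.idx > 30]
18. n4.fin = 10  [S.lim * 2 - 50]
19. n4.tag = false  [S.live == true]
20. n11.tag = "px"  ["px"]
21. n11.sig = 20  [S.idx * -2 + 8]
22. n12.key = "xx"  [terminal]
23. n11.wid = true  [B.sig > 19]
24. n0.ok = true  [C₁.fin > 9]
25. n0.lim = 10  [10]
26. n0.live = false  [C₀.tag == false]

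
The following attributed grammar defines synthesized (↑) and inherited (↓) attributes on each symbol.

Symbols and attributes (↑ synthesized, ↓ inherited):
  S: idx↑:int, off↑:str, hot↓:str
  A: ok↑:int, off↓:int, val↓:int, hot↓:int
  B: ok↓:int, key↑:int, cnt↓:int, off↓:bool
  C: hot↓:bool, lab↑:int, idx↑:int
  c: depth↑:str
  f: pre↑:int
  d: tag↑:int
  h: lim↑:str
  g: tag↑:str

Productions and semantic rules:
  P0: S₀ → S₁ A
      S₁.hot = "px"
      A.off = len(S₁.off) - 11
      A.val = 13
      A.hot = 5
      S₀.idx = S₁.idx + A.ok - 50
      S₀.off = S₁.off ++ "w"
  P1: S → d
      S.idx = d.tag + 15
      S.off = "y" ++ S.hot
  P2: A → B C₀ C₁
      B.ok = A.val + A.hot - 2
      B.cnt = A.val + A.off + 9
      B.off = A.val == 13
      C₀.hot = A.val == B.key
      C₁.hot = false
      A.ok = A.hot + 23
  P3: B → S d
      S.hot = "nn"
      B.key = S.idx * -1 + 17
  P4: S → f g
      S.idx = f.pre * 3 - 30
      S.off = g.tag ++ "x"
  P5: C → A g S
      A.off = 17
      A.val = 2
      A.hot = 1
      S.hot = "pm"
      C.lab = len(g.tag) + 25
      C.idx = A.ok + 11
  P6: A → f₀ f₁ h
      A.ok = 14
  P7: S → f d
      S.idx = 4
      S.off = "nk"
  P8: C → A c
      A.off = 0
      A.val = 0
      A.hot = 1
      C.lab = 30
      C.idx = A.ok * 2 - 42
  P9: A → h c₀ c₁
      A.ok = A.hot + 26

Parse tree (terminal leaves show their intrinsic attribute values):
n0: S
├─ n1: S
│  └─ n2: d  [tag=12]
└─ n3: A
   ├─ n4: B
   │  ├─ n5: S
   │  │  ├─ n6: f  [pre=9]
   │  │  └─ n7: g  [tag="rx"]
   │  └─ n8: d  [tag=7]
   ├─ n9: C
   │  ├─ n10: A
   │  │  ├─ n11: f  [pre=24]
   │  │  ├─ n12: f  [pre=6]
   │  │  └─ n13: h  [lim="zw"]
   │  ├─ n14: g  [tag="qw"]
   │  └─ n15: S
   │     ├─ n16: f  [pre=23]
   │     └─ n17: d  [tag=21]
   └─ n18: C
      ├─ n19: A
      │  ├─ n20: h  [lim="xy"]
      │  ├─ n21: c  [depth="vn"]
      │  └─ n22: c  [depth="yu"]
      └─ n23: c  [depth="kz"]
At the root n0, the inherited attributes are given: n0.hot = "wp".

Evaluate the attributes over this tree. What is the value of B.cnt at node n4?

1. n0.hot = "wp"  [given at root]
2. n1.hot = "px"  ["px"]
3. n2.tag = 12  [terminal]
4. n1.idx = 27  [d.tag + 15]
5. n1.off = "ypx"  ["y" ++ S.hot]
6. n3.off = -8  [len(S₁.off) - 11]
7. n3.val = 13  [13]
8. n3.hot = 5  [5]
9. n4.ok = 16  [A.val + A.hot - 2]
10. n4.cnt = 14  [A.val + A.off + 9]
11. n4.off = true  [A.val == 13]
12. n5.hot = "nn"  ["nn"]
13. n6.pre = 9  [terminal]
14. n7.tag = "rx"  [terminal]
15. n5.idx = -3  [f.pre * 3 - 30]
16. n5.off = "rxx"  [g.tag ++ "x"]
17. n8.tag = 7  [terminal]
18. n4.key = 20  [S.idx * -1 + 17]
19. n9.hot = false  [A.val == B.key]
20. n10.off = 17  [17]
21. n10.val = 2  [2]
22. n10.hot = 1  [1]
23. n11.pre = 24  [terminal]
24. n12.pre = 6  [terminal]
25. n13.lim = "zw"  [terminal]
26. n10.ok = 14  [14]
27. n14.tag = "qw"  [terminal]
28. n15.hot = "pm"  ["pm"]
29. n16.pre = 23  [terminal]
30. n17.tag = 21  [terminal]
31. n15.idx = 4  [4]
32. n15.off = "nk"  ["nk"]
33. n9.lab = 27  [len(g.tag) + 25]
34. n9.idx = 25  [A.ok + 11]
35. n18.hot = false  [false]
36. n19.off = 0  [0]
37. n19.val = 0  [0]
38. n19.hot = 1  [1]
39. n20.lim = "xy"  [terminal]
40. n21.depth = "vn"  [terminal]
41. n22.depth = "yu"  [terminal]
42. n19.ok = 27  [A.hot + 26]
43. n23.depth = "kz"  [terminal]
44. n18.lab = 30  [30]
45. n18.idx = 12  [A.ok * 2 - 42]
46. n3.ok = 28  [A.hot + 23]
47. n0.idx = 5  [S₁.idx + A.ok - 50]
48. n0.off = "ypxw"  [S₁.off ++ "w"]

14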